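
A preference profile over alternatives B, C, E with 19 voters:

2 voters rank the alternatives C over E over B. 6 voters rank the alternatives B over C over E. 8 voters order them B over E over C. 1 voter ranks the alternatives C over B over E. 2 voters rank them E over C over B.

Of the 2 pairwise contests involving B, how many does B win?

B against each rival (19 voters):
B vs C: 14 to 5, B.
B vs E: B is ranked higher on 6+8+1 = 15 ballots, E on 4. B wins 15–4.
B beats C, E — 2 pairwise wins.

2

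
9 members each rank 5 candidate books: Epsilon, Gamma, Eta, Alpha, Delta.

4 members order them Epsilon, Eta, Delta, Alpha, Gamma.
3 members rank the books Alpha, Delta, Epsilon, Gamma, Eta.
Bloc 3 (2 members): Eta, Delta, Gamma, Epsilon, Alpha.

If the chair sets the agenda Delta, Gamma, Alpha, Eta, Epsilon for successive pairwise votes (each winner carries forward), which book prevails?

Round 1: Delta vs Gamma — 9–0, Delta advances.
Round 2: Delta vs Alpha — 6–3, Delta advances.
Round 3: Delta vs Eta — 3–6, Eta advances.
Round 4: Eta vs Epsilon — 2–7, Epsilon advances.
The agenda winner is Epsilon.

Epsilon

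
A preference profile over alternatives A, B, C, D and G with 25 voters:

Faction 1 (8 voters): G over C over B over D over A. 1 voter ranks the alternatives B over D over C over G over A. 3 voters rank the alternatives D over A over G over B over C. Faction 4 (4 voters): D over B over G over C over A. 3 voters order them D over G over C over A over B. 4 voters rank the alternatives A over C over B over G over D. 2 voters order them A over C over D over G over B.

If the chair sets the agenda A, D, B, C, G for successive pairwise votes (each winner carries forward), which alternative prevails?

G

Round 1: A vs D — 6–19, D advances.
Round 2: D vs B — 12–13, B advances.
Round 3: B vs C — 8–17, C advances.
Round 4: C vs G — 7–18, G advances.
The agenda winner is G.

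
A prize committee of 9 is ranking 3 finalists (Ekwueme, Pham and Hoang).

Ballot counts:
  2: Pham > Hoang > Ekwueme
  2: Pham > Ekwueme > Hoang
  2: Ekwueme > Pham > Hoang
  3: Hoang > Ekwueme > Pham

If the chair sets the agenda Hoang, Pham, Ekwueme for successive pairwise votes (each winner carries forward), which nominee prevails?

Round 1: Hoang vs Pham — 3–6, Pham advances.
Round 2: Pham vs Ekwueme — 4–5, Ekwueme advances.
The agenda winner is Ekwueme.

Ekwueme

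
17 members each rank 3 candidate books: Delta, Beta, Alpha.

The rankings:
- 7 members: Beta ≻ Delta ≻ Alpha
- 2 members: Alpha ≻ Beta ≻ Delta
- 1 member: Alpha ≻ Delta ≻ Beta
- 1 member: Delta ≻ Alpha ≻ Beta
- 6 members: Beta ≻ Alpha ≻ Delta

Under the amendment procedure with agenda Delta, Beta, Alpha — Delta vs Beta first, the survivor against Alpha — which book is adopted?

Beta

Round 1: Delta vs Beta — 2–15, Beta advances.
Round 2: Beta vs Alpha — 13–4, Beta advances.
The agenda winner is Beta.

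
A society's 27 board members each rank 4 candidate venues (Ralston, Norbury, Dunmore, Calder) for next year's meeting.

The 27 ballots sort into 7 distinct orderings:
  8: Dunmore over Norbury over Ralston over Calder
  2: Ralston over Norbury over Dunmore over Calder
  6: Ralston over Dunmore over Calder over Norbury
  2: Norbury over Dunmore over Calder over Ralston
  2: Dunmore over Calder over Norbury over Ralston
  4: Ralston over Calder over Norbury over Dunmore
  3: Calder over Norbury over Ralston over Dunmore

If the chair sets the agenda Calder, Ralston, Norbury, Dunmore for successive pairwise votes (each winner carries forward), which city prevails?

Dunmore

Round 1: Calder vs Ralston — 7–20, Ralston advances.
Round 2: Ralston vs Norbury — 12–15, Norbury advances.
Round 3: Norbury vs Dunmore — 11–16, Dunmore advances.
The agenda winner is Dunmore.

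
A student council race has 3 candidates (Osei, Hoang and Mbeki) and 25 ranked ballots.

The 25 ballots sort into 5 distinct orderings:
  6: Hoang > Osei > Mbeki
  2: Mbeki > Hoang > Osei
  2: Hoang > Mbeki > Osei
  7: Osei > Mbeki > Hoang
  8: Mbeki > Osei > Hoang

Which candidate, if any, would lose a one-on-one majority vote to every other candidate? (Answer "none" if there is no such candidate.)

Pairwise majorities:
Osei vs Hoang: Osei, 15–10.
Osei vs Mbeki: Osei, 13–12.
Hoang vs Mbeki: Mbeki wins 17–8.
Hoang loses to every other candidate — it is the Condorcet loser.

Hoang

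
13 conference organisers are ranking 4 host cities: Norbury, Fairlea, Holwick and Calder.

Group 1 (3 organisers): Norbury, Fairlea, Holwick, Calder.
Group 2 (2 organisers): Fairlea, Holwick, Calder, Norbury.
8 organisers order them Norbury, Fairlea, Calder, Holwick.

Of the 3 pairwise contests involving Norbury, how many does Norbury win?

Norbury against each rival (13 organisers):
Norbury vs Fairlea: 11 to 2, Norbury.
Norbury vs Holwick: 11 to 2, Norbury.
Norbury vs Calder: Norbury preferred on 3+8 = 11 ballots; Norbury wins 11–2.
Norbury beats Fairlea, Holwick, Calder — 3 pairwise wins.

3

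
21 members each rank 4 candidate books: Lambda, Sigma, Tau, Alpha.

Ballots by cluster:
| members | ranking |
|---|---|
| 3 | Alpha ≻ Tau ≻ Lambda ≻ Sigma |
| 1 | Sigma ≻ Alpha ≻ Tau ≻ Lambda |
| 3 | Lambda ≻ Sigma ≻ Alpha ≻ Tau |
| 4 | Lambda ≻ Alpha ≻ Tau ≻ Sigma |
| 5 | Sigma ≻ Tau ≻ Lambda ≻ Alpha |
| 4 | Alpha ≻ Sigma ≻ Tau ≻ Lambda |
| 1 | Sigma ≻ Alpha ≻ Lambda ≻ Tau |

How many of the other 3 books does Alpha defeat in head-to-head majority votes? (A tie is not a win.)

Alpha against each rival (21 members):
Alpha vs Lambda: Alpha is ranked higher on 3+1+4+1 = 9 ballots, Lambda on 12. Lambda wins 12–9.
Alpha vs Sigma: Alpha is ranked higher on 3+4+4 = 11 ballots, Sigma on 10. Alpha wins 11–10.
Alpha vs Tau: Alpha preferred on 3+1+3+4+4+1 = 16 ballots; Alpha wins 16–5.
Alpha beats Sigma, Tau; loses to Lambda — 2 pairwise wins.

2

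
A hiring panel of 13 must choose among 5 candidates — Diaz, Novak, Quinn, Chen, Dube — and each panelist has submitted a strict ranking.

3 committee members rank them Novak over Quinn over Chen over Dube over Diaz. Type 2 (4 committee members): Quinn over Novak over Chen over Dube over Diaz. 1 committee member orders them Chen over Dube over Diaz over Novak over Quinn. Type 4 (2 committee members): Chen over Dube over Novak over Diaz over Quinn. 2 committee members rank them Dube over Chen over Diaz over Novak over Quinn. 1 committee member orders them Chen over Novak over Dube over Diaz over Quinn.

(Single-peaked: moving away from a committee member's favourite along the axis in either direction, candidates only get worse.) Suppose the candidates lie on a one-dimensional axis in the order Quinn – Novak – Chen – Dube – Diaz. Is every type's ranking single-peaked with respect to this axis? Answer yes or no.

Axis positions: Quinn=1, Novak=2, Chen=3, Dube=4, Diaz=5.
Type 1 (peak Novak at position 2): ranking walks positions 2-1-3-4-5, expanding outward from the peak — single-peaked.
Type 2 (peak Quinn at position 1): ranking walks positions 1-2-3-4-5, expanding outward from the peak — single-peaked.
Type 3 (peak Chen at position 3): ranking walks positions 3-4-5-2-1, expanding outward from the peak — single-peaked.
Type 4 (peak Chen at position 3): ranking walks positions 3-4-2-5-1, expanding outward from the peak — single-peaked.
Type 5 (peak Dube at position 4): ranking walks positions 4-3-5-2-1, expanding outward from the peak — single-peaked.
Type 6 (peak Chen at position 3): ranking walks positions 3-2-4-5-1, expanding outward from the peak — single-peaked.
Every ranking is single-peaked on this axis.

yes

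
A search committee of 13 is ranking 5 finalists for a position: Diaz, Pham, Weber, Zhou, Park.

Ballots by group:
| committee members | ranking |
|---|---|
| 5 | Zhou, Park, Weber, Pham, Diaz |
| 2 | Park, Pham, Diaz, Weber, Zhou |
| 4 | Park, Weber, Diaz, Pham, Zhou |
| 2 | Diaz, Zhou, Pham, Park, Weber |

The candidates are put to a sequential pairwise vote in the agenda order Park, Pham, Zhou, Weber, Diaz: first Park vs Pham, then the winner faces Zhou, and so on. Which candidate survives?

Round 1: Park vs Pham — 11–2, Park advances.
Round 2: Park vs Zhou — 6–7, Zhou advances.
Round 3: Zhou vs Weber — 7–6, Zhou advances.
Round 4: Zhou vs Diaz — 5–8, Diaz advances.
Diaz survives the agenda.

Diaz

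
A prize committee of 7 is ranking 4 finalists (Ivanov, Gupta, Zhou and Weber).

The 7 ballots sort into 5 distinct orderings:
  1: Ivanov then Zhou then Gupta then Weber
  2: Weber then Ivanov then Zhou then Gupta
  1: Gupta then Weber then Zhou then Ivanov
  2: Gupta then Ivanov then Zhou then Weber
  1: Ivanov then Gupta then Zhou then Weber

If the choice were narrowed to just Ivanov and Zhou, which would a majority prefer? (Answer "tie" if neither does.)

Ballots ranking Ivanov above Zhou: 1 + 2 + 2 + 1 = 6.
Ballots ranking Zhou above Ivanov: 7 − 6 = 1.
Ivanov wins the head-to-head 6–1.

Ivanov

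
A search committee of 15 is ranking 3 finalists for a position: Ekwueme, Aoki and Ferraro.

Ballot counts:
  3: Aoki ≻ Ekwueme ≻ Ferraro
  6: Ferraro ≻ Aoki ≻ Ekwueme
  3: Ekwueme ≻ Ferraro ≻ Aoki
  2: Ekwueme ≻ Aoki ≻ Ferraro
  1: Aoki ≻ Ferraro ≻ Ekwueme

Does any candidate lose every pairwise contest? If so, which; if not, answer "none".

Head-to-head results (15 committee members):
Ekwueme vs Aoki: Aoki, 10–5.
Ekwueme vs Ferraro: Ekwueme preferred on 3+3+2 = 8 ballots; Ekwueme wins 8–7.
Aoki vs Ferraro: Ferraro, 9–6.
Each candidate has at least one pairwise win (Ekwueme beats Ferraro; Aoki beats Ekwueme; Ferraro beats Aoki) — no Condorcet loser.

none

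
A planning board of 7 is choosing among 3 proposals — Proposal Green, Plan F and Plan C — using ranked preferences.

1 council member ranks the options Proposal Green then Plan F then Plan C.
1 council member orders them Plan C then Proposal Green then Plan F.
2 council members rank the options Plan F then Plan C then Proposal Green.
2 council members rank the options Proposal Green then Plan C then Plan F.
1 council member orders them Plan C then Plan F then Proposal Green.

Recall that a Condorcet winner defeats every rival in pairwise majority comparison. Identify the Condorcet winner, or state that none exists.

Check each pair by majority over 7 ballots:
Proposal Green vs Plan F: Proposal Green preferred on 1+1+2 = 4 ballots; Proposal Green wins 4–3.
Proposal Green vs Plan C: 3 to 4, Plan C.
Plan F vs Plan C: Plan F is ranked higher on 1+2 = 3 ballots, Plan C on 4. Plan C wins 4–3.
Plan C wins every pairwise contest, so Plan C is the Condorcet winner.

Plan C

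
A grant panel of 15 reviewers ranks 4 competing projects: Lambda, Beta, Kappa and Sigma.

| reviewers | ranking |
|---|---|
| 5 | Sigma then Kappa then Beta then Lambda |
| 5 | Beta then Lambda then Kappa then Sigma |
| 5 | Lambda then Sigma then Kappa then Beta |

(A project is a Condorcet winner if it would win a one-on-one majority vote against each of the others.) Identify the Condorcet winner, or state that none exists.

Head-to-head results (15 reviewers):
Lambda vs Beta: Beta wins 10–5.
Lambda–Kappa: Lambda 10–5.
Lambda vs Sigma: Lambda, 10–5.
Beta vs Kappa: Kappa, 10–5.
Beta vs Sigma: Sigma, 10–5.
Kappa vs Sigma: Sigma wins 10–5.
Each project drops at least one matchup (Lambda loses to Beta; Beta loses to Kappa; Kappa loses to Lambda; Sigma loses to Lambda); the cycle Lambda beats Kappa beats Beta beats Lambda rules out a Condorcet winner.

none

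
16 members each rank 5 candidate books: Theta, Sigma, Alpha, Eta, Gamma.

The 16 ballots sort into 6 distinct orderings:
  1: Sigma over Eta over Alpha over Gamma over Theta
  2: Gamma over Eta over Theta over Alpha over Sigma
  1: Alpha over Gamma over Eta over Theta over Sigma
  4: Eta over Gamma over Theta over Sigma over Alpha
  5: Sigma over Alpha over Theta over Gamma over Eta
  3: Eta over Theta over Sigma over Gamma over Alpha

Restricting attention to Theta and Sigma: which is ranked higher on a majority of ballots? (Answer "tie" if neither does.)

Theta

Ballots ranking Theta above Sigma: 2 + 1 + 4 + 3 = 10.
Ballots ranking Sigma above Theta: 16 − 10 = 6.
Theta wins the head-to-head 10–6.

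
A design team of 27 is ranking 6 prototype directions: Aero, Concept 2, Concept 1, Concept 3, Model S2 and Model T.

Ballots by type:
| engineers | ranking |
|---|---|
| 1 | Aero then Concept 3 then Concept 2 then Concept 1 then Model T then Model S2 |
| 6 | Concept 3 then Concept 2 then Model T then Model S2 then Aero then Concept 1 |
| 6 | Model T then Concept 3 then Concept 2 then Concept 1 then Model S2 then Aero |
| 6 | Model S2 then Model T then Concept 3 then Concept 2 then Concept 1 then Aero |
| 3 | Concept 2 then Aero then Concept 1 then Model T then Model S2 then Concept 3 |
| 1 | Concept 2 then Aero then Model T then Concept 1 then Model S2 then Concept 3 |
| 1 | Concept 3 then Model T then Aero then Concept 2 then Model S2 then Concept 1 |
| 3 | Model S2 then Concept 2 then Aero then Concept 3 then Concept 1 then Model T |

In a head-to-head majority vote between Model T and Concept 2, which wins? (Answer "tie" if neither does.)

Concept 2

Ballots ranking Model T above Concept 2: 6 + 6 + 1 = 13.
Ballots ranking Concept 2 above Model T: 27 − 13 = 14.
Concept 2 wins the head-to-head 14–13.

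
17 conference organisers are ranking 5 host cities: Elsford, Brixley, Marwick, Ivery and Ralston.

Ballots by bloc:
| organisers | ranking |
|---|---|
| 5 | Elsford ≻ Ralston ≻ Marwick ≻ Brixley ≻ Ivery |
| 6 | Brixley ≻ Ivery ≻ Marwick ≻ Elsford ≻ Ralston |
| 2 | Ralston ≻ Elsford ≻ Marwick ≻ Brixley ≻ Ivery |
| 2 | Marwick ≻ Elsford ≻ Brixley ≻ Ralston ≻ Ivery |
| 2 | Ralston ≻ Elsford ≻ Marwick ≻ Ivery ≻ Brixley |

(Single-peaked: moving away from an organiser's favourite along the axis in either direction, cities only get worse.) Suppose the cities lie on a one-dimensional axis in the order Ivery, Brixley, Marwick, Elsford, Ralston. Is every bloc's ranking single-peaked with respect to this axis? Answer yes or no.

no

Axis positions: Ivery=1, Brixley=2, Marwick=3, Elsford=4, Ralston=5.
Bloc 1 (peak Elsford at position 4): ranking walks positions 4-5-3-2-1, expanding outward from the peak — single-peaked.
Bloc 2 (peak Brixley at position 2): ranking walks positions 2-1-3-4-5, expanding outward from the peak — single-peaked.
Bloc 3 (peak Ralston at position 5): ranking walks positions 5-4-3-2-1, expanding outward from the peak — single-peaked.
Bloc 4 (peak Marwick at position 3): ranking walks positions 3-4-2-5-1, expanding outward from the peak — single-peaked.
Bloc 5: ranking walks positions 5-4-3-1-2; Ivery is ranked above Brixley even though Brixley lies between Ivery and the peak Ralston on the axis — preferences dip and rise again. Not single-peaked.
Bloc 5 violates single-peakedness, so the profile is not single-peaked on this axis.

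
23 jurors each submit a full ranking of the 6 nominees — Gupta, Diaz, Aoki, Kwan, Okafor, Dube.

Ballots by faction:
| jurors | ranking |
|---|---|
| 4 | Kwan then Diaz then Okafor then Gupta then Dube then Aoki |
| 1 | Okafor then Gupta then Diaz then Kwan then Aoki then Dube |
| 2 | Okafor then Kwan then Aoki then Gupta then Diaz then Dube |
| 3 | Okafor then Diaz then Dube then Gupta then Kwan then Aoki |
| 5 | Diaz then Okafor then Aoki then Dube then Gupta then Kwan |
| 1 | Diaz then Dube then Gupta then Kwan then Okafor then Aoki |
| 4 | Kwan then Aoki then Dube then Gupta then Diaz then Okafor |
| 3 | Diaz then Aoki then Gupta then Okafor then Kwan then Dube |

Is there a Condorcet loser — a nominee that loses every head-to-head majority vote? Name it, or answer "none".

none

Head-to-head results (23 jurors):
Gupta vs Diaz: 7 to 16, Diaz.
Gupta vs Aoki: Aoki wins 14–9.
Gupta vs Kwan: Gupta is ranked higher on 1+3+5+1+3 = 13 ballots, Kwan on 10. Gupta wins 13–10.
Gupta vs Okafor: Okafor, 15–8.
Gupta vs Dube: Gupta is ranked higher on 4+1+2+3 = 10 ballots, Dube on 13. Dube wins 13–10.
Diaz vs Aoki: Diaz, 17–6.
Diaz–Kwan: Diaz 13–10.
Diaz vs Okafor: Diaz wins 17–6.
Diaz vs Dube: Diaz, 19–4.
Aoki vs Kwan: 8 to 15, Kwan.
Aoki vs Okafor: 7 to 16, Okafor.
Aoki vs Dube: 1+2+5+4+3 = 15 for Aoki, 8 for Dube — Aoki by 15–8.
Kwan vs Okafor: Kwan is ranked higher on 4+1+4 = 9 ballots, Okafor on 14. Okafor wins 14–9.
Kwan vs Dube: 14 to 9, Kwan.
Okafor vs Dube: Okafor wins 18–5.
No nominee is winless: Gupta beats Kwan; Diaz beats Gupta; Aoki beats Gupta; Kwan beats Aoki; Okafor beats Gupta; Dube beats Gupta. There is no Condorcet loser.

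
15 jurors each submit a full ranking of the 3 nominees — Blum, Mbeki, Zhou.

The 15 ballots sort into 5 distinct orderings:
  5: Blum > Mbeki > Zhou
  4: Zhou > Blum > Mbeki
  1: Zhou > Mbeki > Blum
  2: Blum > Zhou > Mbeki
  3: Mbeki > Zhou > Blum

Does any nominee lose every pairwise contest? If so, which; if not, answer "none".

none

Head-to-head results (15 jurors):
Blum vs Mbeki: Blum, 11–4.
Blum vs Zhou: Zhou, 8–7.
Mbeki vs Zhou: Mbeki, 8–7.
Each nominee has at least one pairwise win (Blum beats Mbeki; Mbeki beats Zhou; Zhou beats Blum) — no Condorcet loser.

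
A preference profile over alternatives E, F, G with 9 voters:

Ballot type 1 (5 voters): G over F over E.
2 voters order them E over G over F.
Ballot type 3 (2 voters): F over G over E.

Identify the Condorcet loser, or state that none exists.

Head-to-head results (9 voters):
E vs F: E is ranked higher on 2 ballots, F on 7. F wins 7–2.
E vs G: 2 for E, 7 for G — G by 7–2.
F vs G: G, 7–2.
E is beaten in every head-to-head and is the Condorcet loser.

E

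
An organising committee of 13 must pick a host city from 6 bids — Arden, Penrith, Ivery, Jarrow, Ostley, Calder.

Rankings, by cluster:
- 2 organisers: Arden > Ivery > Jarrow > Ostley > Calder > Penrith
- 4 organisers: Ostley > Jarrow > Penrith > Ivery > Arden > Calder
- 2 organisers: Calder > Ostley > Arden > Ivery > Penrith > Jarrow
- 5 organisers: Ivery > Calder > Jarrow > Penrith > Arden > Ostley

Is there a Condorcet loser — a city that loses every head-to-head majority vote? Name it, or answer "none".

none

Head-to-head results (13 organisers):
Arden vs Penrith: 4 to 9, Penrith.
Arden vs Ivery: Ivery wins 9–4.
Arden vs Jarrow: 4 to 9, Jarrow.
Arden vs Ostley: Arden, 7–6.
Arden vs Calder: Arden preferred on 2+4 = 6 ballots; Calder wins 7–6.
Penrith vs Ivery: Penrith preferred on 4 ballots; Ivery wins 9–4.
Penrith vs Jarrow: Jarrow wins 11–2.
Penrith–Ostley: Ostley 8–5.
Penrith vs Calder: Calder wins 9–4.
Ivery vs Jarrow: Ivery is ranked higher on 2+2+5 = 9 ballots, Jarrow on 4. Ivery wins 9–4.
Ivery–Ostley: Ivery 7–6.
Ivery vs Calder: 2+4+5 = 11 for Ivery, 2 for Calder — Ivery by 11–2.
Jarrow vs Ostley: 2+5 = 7 for Jarrow, 6 for Ostley — Jarrow by 7–6.
Jarrow–Calder: Calder 7–6.
Ostley vs Calder: Ostley preferred on 2+4 = 6 ballots; Calder wins 7–6.
No city is winless: Arden beats Ostley; Penrith beats Arden; Ivery beats Arden; Jarrow beats Arden; Ostley beats Penrith; Calder beats Arden. There is no Condorcet loser.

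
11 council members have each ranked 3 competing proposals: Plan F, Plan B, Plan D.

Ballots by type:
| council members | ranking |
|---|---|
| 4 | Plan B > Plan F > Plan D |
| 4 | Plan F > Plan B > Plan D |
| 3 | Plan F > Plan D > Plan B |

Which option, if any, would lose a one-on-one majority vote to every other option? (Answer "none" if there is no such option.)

Plan D

Head-to-head results (11 council members):
Plan F vs Plan B: 4+3 = 7 for Plan F, 4 for Plan B — Plan F by 7–4.
Plan F vs Plan D: Plan F is ranked higher on 4+4+3 = 11 ballots, Plan D on 0. Plan F wins 11–0.
Plan B vs Plan D: Plan B preferred on 4+4 = 8 ballots; Plan B wins 8–3.
Plan D is beaten in every head-to-head and is the Condorcet loser.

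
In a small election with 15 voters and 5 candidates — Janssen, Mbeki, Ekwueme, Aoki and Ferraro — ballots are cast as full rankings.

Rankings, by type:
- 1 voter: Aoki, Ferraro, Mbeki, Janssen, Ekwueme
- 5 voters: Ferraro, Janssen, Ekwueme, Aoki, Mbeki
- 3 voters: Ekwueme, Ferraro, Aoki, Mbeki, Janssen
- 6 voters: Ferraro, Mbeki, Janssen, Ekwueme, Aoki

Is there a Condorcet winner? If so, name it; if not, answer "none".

Ferraro

Head-to-head results (15 voters):
Janssen vs Mbeki: Mbeki, 10–5.
Janssen–Ekwueme: Janssen 12–3.
Janssen–Aoki: Janssen 11–4.
Janssen vs Ferraro: Ferraro wins 15–0.
Mbeki vs Ekwueme: Ekwueme, 8–7.
Mbeki–Aoki: Aoki 9–6.
Mbeki vs Ferraro: Ferraro, 15–0.
Ekwueme vs Aoki: Ekwueme, 14–1.
Ekwueme–Ferraro: Ferraro 12–3.
Aoki vs Ferraro: Ferraro wins 14–1.
Ferraro defeats every rival head-to-head and is the Condorcet winner.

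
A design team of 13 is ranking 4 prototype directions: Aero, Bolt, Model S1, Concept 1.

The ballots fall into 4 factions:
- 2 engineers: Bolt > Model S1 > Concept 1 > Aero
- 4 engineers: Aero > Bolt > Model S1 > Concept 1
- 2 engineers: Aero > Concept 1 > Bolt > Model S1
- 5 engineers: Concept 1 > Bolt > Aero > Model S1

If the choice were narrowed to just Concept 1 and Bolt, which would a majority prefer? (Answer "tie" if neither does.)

Ballots ranking Concept 1 above Bolt: 2 + 5 = 7.
Ballots ranking Bolt above Concept 1: 13 − 7 = 6.
Concept 1 wins the head-to-head 7–6.

Concept 1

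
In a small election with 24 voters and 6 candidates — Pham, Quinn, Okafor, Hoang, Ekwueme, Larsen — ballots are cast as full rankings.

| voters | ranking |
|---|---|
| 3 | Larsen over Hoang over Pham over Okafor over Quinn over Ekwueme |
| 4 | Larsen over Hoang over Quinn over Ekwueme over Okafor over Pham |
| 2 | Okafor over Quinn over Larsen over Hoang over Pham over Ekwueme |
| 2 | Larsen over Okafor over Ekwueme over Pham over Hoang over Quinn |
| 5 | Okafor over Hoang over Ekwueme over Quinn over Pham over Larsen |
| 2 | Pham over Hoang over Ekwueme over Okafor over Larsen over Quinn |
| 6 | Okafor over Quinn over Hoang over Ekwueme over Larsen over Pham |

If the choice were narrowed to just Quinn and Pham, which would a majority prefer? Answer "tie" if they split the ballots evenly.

Ballots ranking Quinn above Pham: 4 + 2 + 5 + 6 = 17.
Ballots ranking Pham above Quinn: 24 − 17 = 7.
Quinn wins the head-to-head 17–7.

Quinn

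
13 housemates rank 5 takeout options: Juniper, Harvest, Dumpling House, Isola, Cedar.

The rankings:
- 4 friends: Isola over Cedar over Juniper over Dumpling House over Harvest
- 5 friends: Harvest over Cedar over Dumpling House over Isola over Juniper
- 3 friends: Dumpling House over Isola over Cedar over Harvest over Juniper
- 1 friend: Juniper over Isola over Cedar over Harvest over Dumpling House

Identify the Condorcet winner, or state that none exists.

none

Check each pair by majority over 13 ballots:
Juniper vs Harvest: Harvest, 8–5.
Juniper vs Dumpling House: Dumpling House, 8–5.
Juniper vs Isola: Isola, 12–1.
Juniper vs Cedar: Cedar, 12–1.
Harvest vs Dumpling House: Dumpling House, 7–6.
Harvest vs Isola: Isola, 8–5.
Harvest vs Cedar: Cedar wins 8–5.
Dumpling House vs Isola: Dumpling House wins 8–5.
Dumpling House–Cedar: Cedar 10–3.
Isola vs Cedar: Isola wins 8–5.
Every restaurant loses at least once (Juniper loses to Harvest; Harvest loses to Dumpling House; Dumpling House loses to Cedar; Isola loses to Dumpling House; Cedar loses to Isola). The majority relation contains the cycle Dumpling House beats Isola beats Cedar beats Dumpling House, so there is no Condorcet winner.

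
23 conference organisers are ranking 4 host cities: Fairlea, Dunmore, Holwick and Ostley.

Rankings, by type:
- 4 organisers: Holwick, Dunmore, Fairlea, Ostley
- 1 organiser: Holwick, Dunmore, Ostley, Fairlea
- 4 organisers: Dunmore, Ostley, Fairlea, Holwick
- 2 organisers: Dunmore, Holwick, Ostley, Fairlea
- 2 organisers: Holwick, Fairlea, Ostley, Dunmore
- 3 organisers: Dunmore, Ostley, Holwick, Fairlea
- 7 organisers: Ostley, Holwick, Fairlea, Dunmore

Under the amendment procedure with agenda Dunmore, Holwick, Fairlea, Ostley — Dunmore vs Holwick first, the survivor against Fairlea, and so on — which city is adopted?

Round 1: Dunmore vs Holwick — 9–14, Holwick advances.
Round 2: Holwick vs Fairlea — 19–4, Holwick advances.
Round 3: Holwick vs Ostley — 9–14, Ostley advances.
The agenda winner is Ostley.

Ostley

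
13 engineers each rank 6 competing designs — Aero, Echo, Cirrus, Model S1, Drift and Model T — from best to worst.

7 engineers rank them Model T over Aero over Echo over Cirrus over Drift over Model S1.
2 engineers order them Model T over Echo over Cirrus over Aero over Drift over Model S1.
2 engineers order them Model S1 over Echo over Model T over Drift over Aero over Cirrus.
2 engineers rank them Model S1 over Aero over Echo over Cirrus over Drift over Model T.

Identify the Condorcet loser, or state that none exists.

Model S1

Head-to-head results (13 engineers):
Aero–Echo: Aero 9–4.
Aero vs Cirrus: Aero is ranked higher on 7+2+2 = 11 ballots, Cirrus on 2. Aero wins 11–2.
Aero vs Model S1: Aero wins 9–4.
Aero–Drift: Aero 11–2.
Aero vs Model T: Aero is ranked higher on 2 ballots, Model T on 11. Model T wins 11–2.
Echo vs Cirrus: Echo preferred on 7+2+2+2 = 13 ballots; Echo wins 13–0.
Echo vs Model S1: Echo wins 9–4.
Echo vs Drift: Echo is ranked higher on 7+2+2+2 = 13 ballots, Drift on 0. Echo wins 13–0.
Echo vs Model T: 4 to 9, Model T.
Cirrus vs Model S1: Cirrus is ranked higher on 7+2 = 9 ballots, Model S1 on 4. Cirrus wins 9–4.
Cirrus vs Drift: 11 to 2, Cirrus.
Cirrus vs Model T: Cirrus preferred on 2 ballots; Model T wins 11–2.
Model S1 vs Drift: Model S1 preferred on 2+2 = 4 ballots; Drift wins 9–4.
Model S1 vs Model T: Model T, 9–4.
Drift vs Model T: Drift preferred on 2 ballots; Model T wins 11–2.
Model S1 loses to every other design — it is the Condorcet loser.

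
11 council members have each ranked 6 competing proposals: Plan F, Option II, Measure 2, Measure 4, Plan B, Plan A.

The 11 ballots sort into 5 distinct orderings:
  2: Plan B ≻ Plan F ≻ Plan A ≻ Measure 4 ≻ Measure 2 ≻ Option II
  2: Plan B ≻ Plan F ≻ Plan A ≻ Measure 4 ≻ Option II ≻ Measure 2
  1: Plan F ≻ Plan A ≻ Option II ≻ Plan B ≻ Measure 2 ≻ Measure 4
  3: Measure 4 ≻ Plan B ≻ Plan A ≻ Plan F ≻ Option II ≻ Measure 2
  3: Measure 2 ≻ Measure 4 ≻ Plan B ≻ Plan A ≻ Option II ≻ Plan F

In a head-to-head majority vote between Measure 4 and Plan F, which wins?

Ballots ranking Measure 4 above Plan F: 3 + 3 = 6.
Ballots ranking Plan F above Measure 4: 11 − 6 = 5.
Measure 4 wins the head-to-head 6–5.

Measure 4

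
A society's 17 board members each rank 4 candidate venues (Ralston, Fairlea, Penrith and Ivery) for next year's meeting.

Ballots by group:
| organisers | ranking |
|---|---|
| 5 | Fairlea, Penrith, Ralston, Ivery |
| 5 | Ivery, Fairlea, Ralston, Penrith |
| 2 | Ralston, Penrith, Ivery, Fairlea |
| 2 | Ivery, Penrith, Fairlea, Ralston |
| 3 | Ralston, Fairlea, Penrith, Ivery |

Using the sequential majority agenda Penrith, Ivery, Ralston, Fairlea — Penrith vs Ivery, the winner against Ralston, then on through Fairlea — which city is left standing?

Fairlea

Round 1: Penrith vs Ivery — 10–7, Penrith advances.
Round 2: Penrith vs Ralston — 7–10, Ralston advances.
Round 3: Ralston vs Fairlea — 5–12, Fairlea advances.
The agenda winner is Fairlea.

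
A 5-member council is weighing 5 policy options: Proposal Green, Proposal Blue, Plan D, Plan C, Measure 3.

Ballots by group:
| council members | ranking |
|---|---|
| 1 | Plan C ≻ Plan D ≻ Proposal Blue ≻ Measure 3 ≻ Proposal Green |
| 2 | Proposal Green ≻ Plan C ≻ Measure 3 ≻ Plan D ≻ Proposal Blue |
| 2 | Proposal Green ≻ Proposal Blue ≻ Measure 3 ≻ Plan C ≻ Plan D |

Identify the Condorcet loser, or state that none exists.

none

Head-to-head results (5 council members):
Proposal Green vs Proposal Blue: 2+2 = 4 for Proposal Green, 1 for Proposal Blue — Proposal Green by 4–1.
Proposal Green vs Plan D: 2+2 = 4 for Proposal Green, 1 for Plan D — Proposal Green by 4–1.
Proposal Green vs Plan C: Proposal Green is ranked higher on 2+2 = 4 ballots, Plan C on 1. Proposal Green wins 4–1.
Proposal Green vs Measure 3: Proposal Green, 4–1.
Proposal Blue vs Plan D: Proposal Blue is ranked higher on 2 ballots, Plan D on 3. Plan D wins 3–2.
Proposal Blue–Plan C: Plan C 3–2.
Proposal Blue vs Measure 3: Proposal Blue wins 3–2.
Plan D vs Plan C: Plan C wins 5–0.
Plan D vs Measure 3: Plan D preferred on 1 ballot; Measure 3 wins 4–1.
Plan C vs Measure 3: 3 to 2, Plan C.
Every option wins at least one matchup (Proposal Green beats Proposal Blue; Proposal Blue beats Measure 3; Plan D beats Proposal Blue; Plan C beats Proposal Blue; Measure 3 beats Plan D), so there is no Condorcet loser.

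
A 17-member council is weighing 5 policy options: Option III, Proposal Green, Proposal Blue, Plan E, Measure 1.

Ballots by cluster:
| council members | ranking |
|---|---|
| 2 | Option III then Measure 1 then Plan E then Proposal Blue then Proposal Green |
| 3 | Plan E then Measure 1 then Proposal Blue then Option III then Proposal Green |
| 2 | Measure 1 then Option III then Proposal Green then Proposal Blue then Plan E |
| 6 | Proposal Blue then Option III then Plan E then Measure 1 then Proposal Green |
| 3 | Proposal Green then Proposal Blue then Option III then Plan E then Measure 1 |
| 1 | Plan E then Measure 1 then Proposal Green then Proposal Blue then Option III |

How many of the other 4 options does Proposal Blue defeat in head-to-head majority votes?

4

Proposal Blue against each rival (17 council members):
Proposal Blue–Option III: Proposal Blue 13–4.
Proposal Blue vs Proposal Green: Proposal Blue wins 11–6.
Proposal Blue vs Plan E: Proposal Blue wins 11–6.
Proposal Blue vs Measure 1: Proposal Blue wins 9–8.
Proposal Blue beats Option III, Proposal Green, Plan E, Measure 1 — 4 pairwise wins.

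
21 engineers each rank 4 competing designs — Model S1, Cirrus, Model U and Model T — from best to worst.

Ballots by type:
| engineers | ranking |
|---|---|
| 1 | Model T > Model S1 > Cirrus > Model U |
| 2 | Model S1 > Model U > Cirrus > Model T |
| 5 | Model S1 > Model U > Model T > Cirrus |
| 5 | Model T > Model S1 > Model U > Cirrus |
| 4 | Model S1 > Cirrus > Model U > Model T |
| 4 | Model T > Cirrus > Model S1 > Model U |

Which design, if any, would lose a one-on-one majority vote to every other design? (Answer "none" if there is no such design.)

Pairwise majorities:
Model S1–Cirrus: Model S1 17–4.
Model S1 vs Model U: Model S1 wins 21–0.
Model S1 vs Model T: Model S1 preferred on 2+5+4 = 11 ballots; Model S1 wins 11–10.
Cirrus vs Model U: Model U wins 12–9.
Cirrus vs Model T: Model T wins 15–6.
Model U vs Model T: Model U, 11–10.
Cirrus loses to every other design — it is the Condorcet loser.

Cirrus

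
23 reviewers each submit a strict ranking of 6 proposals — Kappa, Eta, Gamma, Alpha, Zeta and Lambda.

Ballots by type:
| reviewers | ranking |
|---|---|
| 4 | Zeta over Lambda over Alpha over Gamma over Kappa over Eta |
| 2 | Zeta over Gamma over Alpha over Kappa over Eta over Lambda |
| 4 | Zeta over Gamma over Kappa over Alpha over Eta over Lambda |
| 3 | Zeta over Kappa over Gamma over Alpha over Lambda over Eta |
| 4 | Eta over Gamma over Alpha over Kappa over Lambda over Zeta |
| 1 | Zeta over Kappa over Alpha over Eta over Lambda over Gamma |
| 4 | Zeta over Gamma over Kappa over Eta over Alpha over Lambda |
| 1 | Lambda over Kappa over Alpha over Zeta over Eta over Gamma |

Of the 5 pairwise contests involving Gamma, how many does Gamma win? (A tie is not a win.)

Gamma against each rival (23 reviewers):
Gamma vs Kappa: Gamma is ranked higher on 4+2+4+4+4 = 18 ballots, Kappa on 5. Gamma wins 18–5.
Gamma vs Eta: Gamma preferred on 4+2+4+3+4 = 17 ballots; Gamma wins 17–6.
Gamma vs Alpha: Gamma is ranked higher on 2+4+3+4+4 = 17 ballots, Alpha on 6. Gamma wins 17–6.
Gamma vs Zeta: 4 to 19, Zeta.
Gamma vs Lambda: 2+4+3+4+4 = 17 for Gamma, 6 for Lambda — Gamma by 17–6.
Gamma beats Kappa, Eta, Alpha, Lambda; loses to Zeta — 4 pairwise wins.

4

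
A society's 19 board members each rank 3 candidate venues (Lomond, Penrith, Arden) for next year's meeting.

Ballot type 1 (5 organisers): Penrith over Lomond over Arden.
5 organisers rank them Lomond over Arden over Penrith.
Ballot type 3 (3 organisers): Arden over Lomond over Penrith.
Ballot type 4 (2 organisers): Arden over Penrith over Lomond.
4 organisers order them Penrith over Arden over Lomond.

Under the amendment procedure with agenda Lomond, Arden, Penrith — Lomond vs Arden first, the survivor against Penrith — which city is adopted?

Penrith

Round 1: Lomond vs Arden — 10–9, Lomond advances.
Round 2: Lomond vs Penrith — 8–11, Penrith advances.
The agenda winner is Penrith.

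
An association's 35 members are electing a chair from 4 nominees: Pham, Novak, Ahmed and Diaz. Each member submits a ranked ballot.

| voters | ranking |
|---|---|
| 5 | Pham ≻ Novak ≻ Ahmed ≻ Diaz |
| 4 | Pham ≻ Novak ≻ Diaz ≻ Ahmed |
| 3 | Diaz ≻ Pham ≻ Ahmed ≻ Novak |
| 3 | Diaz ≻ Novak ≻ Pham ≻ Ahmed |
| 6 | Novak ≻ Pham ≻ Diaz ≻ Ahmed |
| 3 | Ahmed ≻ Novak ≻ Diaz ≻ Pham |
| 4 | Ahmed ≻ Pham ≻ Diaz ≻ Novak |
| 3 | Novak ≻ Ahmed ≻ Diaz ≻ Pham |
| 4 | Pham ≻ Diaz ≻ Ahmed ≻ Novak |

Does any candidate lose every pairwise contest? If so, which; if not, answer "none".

Head-to-head results (35 voters):
Pham vs Novak: Pham, 20–15.
Pham vs Ahmed: Pham preferred on 5+4+3+3+6+4 = 25 ballots; Pham wins 25–10.
Pham vs Diaz: Pham preferred on 5+4+6+4+4 = 23 ballots; Pham wins 23–12.
Novak vs Ahmed: 5+4+3+6+3 = 21 for Novak, 14 for Ahmed — Novak by 21–14.
Novak vs Diaz: 5+4+6+3+3 = 21 for Novak, 14 for Diaz — Novak by 21–14.
Ahmed vs Diaz: Ahmed preferred on 5+3+4+3 = 15 ballots; Diaz wins 20–15.
Ahmed is beaten in every head-to-head and is the Condorcet loser.

Ahmed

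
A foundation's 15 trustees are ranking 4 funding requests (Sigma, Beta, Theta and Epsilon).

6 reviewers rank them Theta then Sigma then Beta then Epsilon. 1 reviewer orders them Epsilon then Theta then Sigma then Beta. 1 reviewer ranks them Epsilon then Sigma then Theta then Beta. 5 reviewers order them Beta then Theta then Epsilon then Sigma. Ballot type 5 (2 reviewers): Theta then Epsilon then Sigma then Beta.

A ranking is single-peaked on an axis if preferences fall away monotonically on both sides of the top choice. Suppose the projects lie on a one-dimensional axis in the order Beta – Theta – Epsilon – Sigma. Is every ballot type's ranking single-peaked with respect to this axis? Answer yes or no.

no

Axis positions: Beta=1, Theta=2, Epsilon=3, Sigma=4.
Ballot type 1: ranking walks positions 2-4-1-3; Sigma is ranked above Epsilon even though Epsilon lies between Sigma and the peak Theta on the axis — preferences dip and rise again. Not single-peaked.
Ballot type 2 (peak Epsilon at position 3): ranking walks positions 3-2-4-1, expanding outward from the peak — single-peaked.
Ballot type 3 (peak Epsilon at position 3): ranking walks positions 3-4-2-1, expanding outward from the peak — single-peaked.
Ballot type 4 (peak Beta at position 1): ranking walks positions 1-2-3-4, expanding outward from the peak — single-peaked.
Ballot type 5 (peak Theta at position 2): ranking walks positions 2-3-4-1, expanding outward from the peak — single-peaked.
Ballot type 1 violates single-peakedness, so the profile is not single-peaked on this axis.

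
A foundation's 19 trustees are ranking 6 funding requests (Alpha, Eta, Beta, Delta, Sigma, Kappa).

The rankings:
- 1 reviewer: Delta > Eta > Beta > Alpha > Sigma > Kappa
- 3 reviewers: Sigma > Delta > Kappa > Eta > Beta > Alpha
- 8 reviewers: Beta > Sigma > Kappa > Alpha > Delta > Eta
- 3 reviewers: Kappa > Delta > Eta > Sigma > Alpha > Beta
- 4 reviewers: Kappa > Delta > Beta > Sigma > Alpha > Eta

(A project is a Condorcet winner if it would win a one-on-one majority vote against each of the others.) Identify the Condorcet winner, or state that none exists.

none

Check each pair by majority over 19 ballots:
Alpha vs Eta: 8+4 = 12 for Alpha, 7 for Eta — Alpha by 12–7.
Alpha vs Beta: 3 to 16, Beta.
Alpha vs Delta: Alpha is ranked higher on 8 ballots, Delta on 11. Delta wins 11–8.
Alpha vs Sigma: Alpha is ranked higher on 1 ballot, Sigma on 18. Sigma wins 18–1.
Alpha–Kappa: Kappa 18–1.
Eta–Beta: Beta 12–7.
Eta–Delta: Delta 19–0.
Eta vs Sigma: 4 to 15, Sigma.
Eta vs Kappa: Eta is ranked higher on 1 ballot, Kappa on 18. Kappa wins 18–1.
Beta vs Delta: Beta preferred on 8 ballots; Delta wins 11–8.
Beta vs Sigma: 13 to 6, Beta.
Beta vs Kappa: 1+8 = 9 for Beta, 10 for Kappa — Kappa by 10–9.
Delta vs Sigma: Sigma, 11–8.
Delta vs Kappa: Kappa, 15–4.
Sigma vs Kappa: Sigma, 12–7.
Every project loses at least once (Alpha loses to Beta; Eta loses to Alpha; Beta loses to Delta; Delta loses to Sigma; Sigma loses to Beta; Kappa loses to Sigma). The majority relation contains the cycle Beta beats Sigma beats Delta beats Beta, so there is no Condorcet winner.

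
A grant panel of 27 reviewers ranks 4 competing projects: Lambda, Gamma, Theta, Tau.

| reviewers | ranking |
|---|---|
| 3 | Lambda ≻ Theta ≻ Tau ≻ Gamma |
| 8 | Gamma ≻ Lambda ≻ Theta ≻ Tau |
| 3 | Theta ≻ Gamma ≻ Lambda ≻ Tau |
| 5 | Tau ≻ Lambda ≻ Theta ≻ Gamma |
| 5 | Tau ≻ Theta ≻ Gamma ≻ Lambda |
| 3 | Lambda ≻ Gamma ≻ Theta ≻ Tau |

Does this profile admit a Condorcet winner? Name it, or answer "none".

none

Head-to-head results (27 reviewers):
Lambda vs Gamma: Gamma wins 16–11.
Lambda vs Theta: Lambda, 19–8.
Lambda vs Tau: Lambda, 17–10.
Gamma–Theta: Theta 16–11.
Gamma vs Tau: Gamma, 14–13.
Theta vs Tau: Theta wins 17–10.
No project is unbeaten: Lambda loses to Gamma; Gamma loses to Theta; Theta loses to Lambda; Tau loses to Lambda. In particular Lambda → Theta → Gamma → Lambda is a majority cycle — no Condorcet winner exists.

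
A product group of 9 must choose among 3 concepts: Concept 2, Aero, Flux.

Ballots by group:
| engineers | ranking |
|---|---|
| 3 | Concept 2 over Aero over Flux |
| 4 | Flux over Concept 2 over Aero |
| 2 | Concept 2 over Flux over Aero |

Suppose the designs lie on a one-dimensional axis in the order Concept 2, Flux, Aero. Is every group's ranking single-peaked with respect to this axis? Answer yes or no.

no

Axis positions: Concept 2=1, Flux=2, Aero=3.
Group 1: ranking walks positions 1-3-2; Aero is ranked above Flux even though Flux lies between Aero and the peak Concept 2 on the axis — preferences dip and rise again. Not single-peaked.
Group 2 (peak Flux at position 2): ranking walks positions 2-1-3, expanding outward from the peak — single-peaked.
Group 3 (peak Concept 2 at position 1): ranking walks positions 1-2-3, expanding outward from the peak — single-peaked.
Group 1 violates single-peakedness, so the profile is not single-peaked on this axis.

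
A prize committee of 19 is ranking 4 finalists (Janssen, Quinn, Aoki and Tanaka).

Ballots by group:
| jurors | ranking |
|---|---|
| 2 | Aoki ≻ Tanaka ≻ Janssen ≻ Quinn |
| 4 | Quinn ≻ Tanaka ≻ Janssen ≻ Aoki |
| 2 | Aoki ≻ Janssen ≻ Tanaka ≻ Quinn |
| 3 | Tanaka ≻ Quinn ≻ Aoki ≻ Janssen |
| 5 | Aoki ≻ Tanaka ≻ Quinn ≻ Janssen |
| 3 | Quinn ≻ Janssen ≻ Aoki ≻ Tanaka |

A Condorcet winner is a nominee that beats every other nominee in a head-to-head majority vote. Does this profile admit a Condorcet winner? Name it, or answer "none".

none

Check each pair by majority over 19 ballots:
Janssen vs Quinn: Quinn wins 15–4.
Janssen vs Aoki: Aoki wins 12–7.
Janssen vs Tanaka: Tanaka wins 14–5.
Quinn vs Aoki: Quinn wins 10–9.
Quinn vs Tanaka: Tanaka, 12–7.
Aoki vs Tanaka: Aoki wins 12–7.
Every nominee loses at least once (Janssen loses to Quinn; Quinn loses to Tanaka; Aoki loses to Quinn; Tanaka loses to Aoki). The majority relation contains the cycle Quinn → Aoki → Tanaka → Quinn, so there is no Condorcet winner.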